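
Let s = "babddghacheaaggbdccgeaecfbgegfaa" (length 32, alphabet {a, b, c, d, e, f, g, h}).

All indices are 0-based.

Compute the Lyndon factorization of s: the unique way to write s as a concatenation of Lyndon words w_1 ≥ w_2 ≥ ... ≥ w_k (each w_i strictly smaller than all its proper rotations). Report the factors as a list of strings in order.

emit factor 1: 'b' (i=0, period=1)
emit factor 2: 'abddghache' (i=1, period=10)
emit factor 3: 'aaggbdccgeaecfbgegf' (i=11, period=19)
emit factor 4: 'a' (i=30, period=1)
emit factor 5: 'a' (i=31, period=1)

["b", "abddghache", "aaggbdccgeaecfbgegf", "a", "a"]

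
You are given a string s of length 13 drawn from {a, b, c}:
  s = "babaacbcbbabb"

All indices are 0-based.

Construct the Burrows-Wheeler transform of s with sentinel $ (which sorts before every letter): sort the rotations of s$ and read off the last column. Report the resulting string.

rank  rotation        last
    0  $babaacbcbbabb  b
    1  aacbcbbabb$bab  b
    2  abaacbcbbabb$b  b
    3  abb$babaacbcbb  b
    4  acbcbbabb$baba  a
    5  b$babaacbcbbab  b
    6  baacbcbbabb$ba  a
    7  babaacbcbbabb$  $
    8  babb$babaacbcb  b
    9  bb$babaacbcbba  a
   10  bbabb$babaacbc  c
   11  bcbbabb$babaac  c
   12  cbbabb$babaacb  b
   13  cbcbbabb$babaa  a

bbbbaba$baccba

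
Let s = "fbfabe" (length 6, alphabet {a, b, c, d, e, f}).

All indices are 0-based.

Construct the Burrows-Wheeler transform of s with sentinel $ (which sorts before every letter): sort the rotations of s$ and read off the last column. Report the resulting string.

efafbb$

rank  rotation last
    0  $fbfabe  e
    1  abe$fbf  f
    2  be$fbfa  a
    3  bfabe$f  f
    4  e$fbfab  b
    5  fabe$fb  b
    6  fbfabe$  $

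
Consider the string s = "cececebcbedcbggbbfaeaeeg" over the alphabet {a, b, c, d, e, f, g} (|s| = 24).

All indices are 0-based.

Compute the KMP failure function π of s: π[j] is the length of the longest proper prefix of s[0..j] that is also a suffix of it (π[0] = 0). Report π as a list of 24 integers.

[0, 0, 1, 2, 3, 4, 0, 1, 0, 0, 0, 1, 0, 0, 0, 0, 0, 0, 0, 0, 0, 0, 0, 0]

π[0] = 0
j=1 s[j]='e': π[1]=0 (border '')
j=2 s[j]='c': π[2]=1 (border 'c')
j=3 s[j]='e': π[3]=2 (border 'ce')
j=4 s[j]='c': π[4]=3 (border 'cec')
j=5 s[j]='e': π[5]=4 (border 'cece')
j=6 s[j]='b': k: 4→2→0; π[6]=0 (border '')
j=7 s[j]='c': π[7]=1 (border 'c')
j=8 s[j]='b': k: 1→0; π[8]=0 (border '')
j=9 s[j]='e': π[9]=0 (border '')
j=10 s[j]='d': π[10]=0 (border '')
j=11 s[j]='c': π[11]=1 (border 'c')
j=12 s[j]='b': k: 1→0; π[12]=0 (border '')
j=13 s[j]='g': π[13]=0 (border '')
j=14 s[j]='g': π[14]=0 (border '')
j=15 s[j]='b': π[15]=0 (border '')
j=16 s[j]='b': π[16]=0 (border '')
j=17 s[j]='f': π[17]=0 (border '')
j=18 s[j]='a': π[18]=0 (border '')
j=19 s[j]='e': π[19]=0 (border '')
j=20 s[j]='a': π[20]=0 (border '')
j=21 s[j]='e': π[21]=0 (border '')
j=22 s[j]='e': π[22]=0 (border '')
j=23 s[j]='g': π[23]=0 (border '')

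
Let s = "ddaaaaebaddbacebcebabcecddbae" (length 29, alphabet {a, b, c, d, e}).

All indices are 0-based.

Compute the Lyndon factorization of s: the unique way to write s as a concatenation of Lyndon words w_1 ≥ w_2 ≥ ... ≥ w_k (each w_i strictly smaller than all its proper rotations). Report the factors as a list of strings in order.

["d", "d", "aaaaebaddbacebcebabcecddbae"]

emit factor 1: 'd' (i=0, period=1)
emit factor 2: 'd' (i=1, period=1)
emit factor 3: 'aaaaebaddbacebcebabcecddbae' (i=2, period=27)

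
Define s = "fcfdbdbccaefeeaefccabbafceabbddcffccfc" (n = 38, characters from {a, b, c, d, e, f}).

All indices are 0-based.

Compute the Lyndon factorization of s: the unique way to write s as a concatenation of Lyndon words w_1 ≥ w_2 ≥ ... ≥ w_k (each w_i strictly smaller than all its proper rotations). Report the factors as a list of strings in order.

emit factor 1: 'f' (i=0, period=1)
emit factor 2: 'cfd' (i=1, period=3)
emit factor 3: 'bd' (i=4, period=2)
emit factor 4: 'bcc' (i=6, period=3)
emit factor 5: 'aefee' (i=9, period=5)
emit factor 6: 'aefcc' (i=14, period=5)
emit factor 7: 'abbafceabbddcffccfc' (i=19, period=19)

["f", "cfd", "bd", "bcc", "aefee", "aefcc", "abbafceabbddcffccfc"]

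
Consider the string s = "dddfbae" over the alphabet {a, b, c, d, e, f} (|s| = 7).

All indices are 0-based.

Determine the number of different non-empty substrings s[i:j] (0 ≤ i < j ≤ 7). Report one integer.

25

rank→(start, suffix):
  0 → (5, 'ae')
  1 → (4, 'bae')
  2 → (0, 'dddfbae')
  3 → (1, 'ddfbae')
  4 → (2, 'dfbae')
  5 → (6, 'e')
  6 → (3, 'fbae')

SA = [5, 4, 0, 1, 2, 6, 3]
rank  pair      lcp
   1  s[5:],s[4:]  0  ''
   2  s[4:],s[0:]  0  ''
   3  s[0:],s[1:]  2  'dd'
   4  s[1:],s[2:]  1  'd'
   5  s[2:],s[6:]  0  ''
   6  s[6:],s[3:]  0  ''

n(n+1)/2 = 7·8/2 = 28
Σ LCP = 0 + 0 + 0 + 2 + 1 + 0 + 0 = 3
distinct = 28 − 3 = 25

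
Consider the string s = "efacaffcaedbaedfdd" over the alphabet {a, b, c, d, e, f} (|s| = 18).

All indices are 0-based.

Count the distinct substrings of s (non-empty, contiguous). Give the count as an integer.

155

sorted suffixes:
  #0 SA[0]=2  'acaffcaedbaedfdd'
  #1 SA[1]=8  'aedbaedfdd'
  #2 SA[2]=12  'aedfdd'
  #3 SA[3]=4  'affcaedbaedfdd'
  #4 SA[4]=11  'baedfdd'
  #5 SA[5]=7  'caedbaedfdd'
  #6 SA[6]=3  'caffcaedbaedfdd'
  #7 SA[7]=17  'd'
  #8 SA[8]=10  'dbaedfdd'
  #9 SA[9]=16  'dd'
  #10 SA[10]=14  'dfdd'
  #11 SA[11]=9  'edbaedfdd'
  #12 SA[12]=13  'edfdd'
  #13 SA[13]=0  'efacaffcaedbaedfdd'
  #14 SA[14]=1  'facaffcaedbaedfdd'
  #15 SA[15]=6  'fcaedbaedfdd'
  #16 SA[16]=15  'fdd'
  #17 SA[17]=5  'ffcaedbaedfdd'

SA = [2, 8, 12, 4, 11, 7, 3, 17, 10, 16, 14, 9, 13, 0, 1, 6, 15, 5]
i: (SA[i-1],SA[i]) lcp shared
  1: (2,8) 1 'a'
  2: (8,12) 3 'aed'
  3: (12,4) 1 'a'
  4: (4,11) 0 ''
  5: (11,7) 0 ''
  6: (7,3) 2 'ca'
  7: (3,17) 0 ''
  8: (17,10) 1 'd'
  9: (10,16) 1 'd'
  10: (16,14) 1 'd'
  11: (14,9) 0 ''
  12: (9,13) 2 'ed'
  13: (13,0) 1 'e'
  14: (0,1) 0 ''
  15: (1,6) 1 'f'
  16: (6,15) 1 'f'
  17: (15,5) 1 'f'

n(n+1)/2 = 18·19/2 = 171
Σ LCP = 0 + 1 + 3 + 1 + 0 + 0 + 2 + 0 + 1 + 1 + 1 + 0 + 2 + 1 + 0 + 1 + 1 + 1 = 16
distinct = 171 − 16 = 155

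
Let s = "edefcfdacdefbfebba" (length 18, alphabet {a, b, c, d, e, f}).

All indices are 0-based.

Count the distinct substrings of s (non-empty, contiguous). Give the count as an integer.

rank | idx | suffix
   0 |  17 | a
   1 |   7 | acdefbfebba
   2 |  16 | ba
   3 |  15 | bba
   4 |  12 | bfebba
   5 |   8 | cdefbfebba
   6 |   4 | cfdacdefbfebba
   7 |   6 | dacdefbfebba
   8 |   9 | defbfebba
   9 |   1 | defcfdacdefbfebba
  10 |  14 | ebba
  11 |   0 | edefcfdacdefbfebba
  12 |  10 | efbfebba
  13 |   2 | efcfdacdefbfebba
  14 |  11 | fbfebba
  15 |   3 | fcfdacdefbfebba
  16 |   5 | fdacdefbfebba
  17 |  13 | febba

SA = [17, 7, 16, 15, 12, 8, 4, 6, 9, 1, 14, 0, 10, 2, 11, 3, 5, 13]
i: (SA[i-1],SA[i]) lcp shared
  1: (17,7) 1 'a'
  2: (7,16) 0 ''
  3: (16,15) 1 'b'
  4: (15,12) 1 'b'
  5: (12,8) 0 ''
  6: (8,4) 1 'c'
  7: (4,6) 0 ''
  8: (6,9) 1 'd'
  9: (9,1) 3 'def'
  10: (1,14) 0 ''
  11: (14,0) 1 'e'
  12: (0,10) 1 'e'
  13: (10,2) 2 'ef'
  14: (2,11) 0 ''
  15: (11,3) 1 'f'
  16: (3,5) 1 'f'
  17: (5,13) 1 'f'

n(n+1)/2 = 18·19/2 = 171
Σ LCP = 0 + 1 + 0 + 1 + 1 + 0 + 1 + 0 + 1 + 3 + 0 + 1 + 1 + 2 + 0 + 1 + 1 + 1 = 15
distinct = 171 − 15 = 156

156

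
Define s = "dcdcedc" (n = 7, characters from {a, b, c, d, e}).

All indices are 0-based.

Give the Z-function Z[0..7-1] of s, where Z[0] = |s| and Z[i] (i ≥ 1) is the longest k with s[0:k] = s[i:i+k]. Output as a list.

Z[0]=7
i=1: fresh scan; Z[1]=0
i=2: fresh scan; Z[2]=2 grow→box=[2,4)
i=3: min(r-i=1, Z[1]=0)=0; Z[3]=0
i=4: fresh scan; Z[4]=0
i=5: fresh scan; Z[5]=2 grow→box=[5,7)
i=6: min(r-i=1, Z[1]=0)=0; Z[6]=0

[7, 0, 2, 0, 0, 2, 0]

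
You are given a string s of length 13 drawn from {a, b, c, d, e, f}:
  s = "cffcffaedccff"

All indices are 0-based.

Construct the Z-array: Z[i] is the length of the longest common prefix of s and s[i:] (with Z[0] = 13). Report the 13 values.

[13, 0, 0, 3, 0, 0, 0, 0, 0, 1, 3, 0, 0]

Z[0]=13
i=1: outside box; Z[1]=0
i=2: outside box; Z[2]=0
i=3: outside box; Z[3]=3 scan→box=[3,6)
i=4: min(r-i=2, Z[1]=0)=0; Z[4]=0
i=5: min(r-i=1, Z[2]=0)=0; Z[5]=0
i=6: outside box; Z[6]=0
i=7: outside box; Z[7]=0
i=8: outside box; Z[8]=0
i=9: outside box; Z[9]=1 scan→box=[9,10)
i=10: outside box; Z[10]=3 scan→box=[10,13)
i=11: min(r-i=2, Z[1]=0)=0; Z[11]=0
i=12: min(r-i=1, Z[2]=0)=0; Z[12]=0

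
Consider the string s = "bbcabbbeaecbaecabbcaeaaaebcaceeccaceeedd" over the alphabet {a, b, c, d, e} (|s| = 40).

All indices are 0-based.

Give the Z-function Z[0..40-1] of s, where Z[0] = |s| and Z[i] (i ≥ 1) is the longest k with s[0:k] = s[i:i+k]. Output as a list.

[40, 1, 0, 0, 2, 2, 1, 0, 0, 0, 0, 1, 0, 0, 0, 0, 4, 1, 0, 0, 0, 0, 0, 0, 0, 1, 0, 0, 0, 0, 0, 0, 0, 0, 0, 0, 0, 0, 0, 0]

Z[0]=40
i=1: fresh scan; Z[1]=1 grow→box=[1,2)
i=2: fresh scan; Z[2]=0
i=3: fresh scan; Z[3]=0
i=4: fresh scan; Z[4]=2 grow→box=[4,6)
i=5: min(r-i=1, Z[1]=1)=1; Z[5]=2 grow→box=[5,7)
i=6: min(r-i=1, Z[1]=1)=1; Z[6]=1
i=7: fresh scan; Z[7]=0
i=8: fresh scan; Z[8]=0
i=9: fresh scan; Z[9]=0
i=10: fresh scan; Z[10]=0
i=11: fresh scan; Z[11]=1 grow→box=[11,12)
i=12: fresh scan; Z[12]=0
i=13: fresh scan; Z[13]=0
i=14: fresh scan; Z[14]=0
i=15: fresh scan; Z[15]=0
i=16: fresh scan; Z[16]=4 grow→box=[16,20)
i=17: min(r-i=3, Z[1]=1)=1; Z[17]=1
i=18: min(r-i=2, Z[2]=0)=0; Z[18]=0
i=19: min(r-i=1, Z[3]=0)=0; Z[19]=0
i=20: fresh scan; Z[20]=0
i=21: fresh scan; Z[21]=0
i=22: fresh scan; Z[22]=0
i=23: fresh scan; Z[23]=0
i=24: fresh scan; Z[24]=0
i=25: fresh scan; Z[25]=1 grow→box=[25,26)
i=26: fresh scan; Z[26]=0
i=27: fresh scan; Z[27]=0
i=28: fresh scan; Z[28]=0
i=29: fresh scan; Z[29]=0
i=30: fresh scan; Z[30]=0
i=31: fresh scan; Z[31]=0
i=32: fresh scan; Z[32]=0
i=33: fresh scan; Z[33]=0
i=34: fresh scan; Z[34]=0
i=35: fresh scan; Z[35]=0
i=36: fresh scan; Z[36]=0
i=37: fresh scan; Z[37]=0
i=38: fresh scan; Z[38]=0
i=39: fresh scan; Z[39]=0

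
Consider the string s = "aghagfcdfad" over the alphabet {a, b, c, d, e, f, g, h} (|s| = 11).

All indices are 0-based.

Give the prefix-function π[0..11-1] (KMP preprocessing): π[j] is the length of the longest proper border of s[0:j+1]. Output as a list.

π[0] = 0
j=1 s[j]='g': π[1]=0 (border '')
j=2 s[j]='h': π[2]=0 (border '')
j=3 s[j]='a': π[3]=1 (border 'a')
j=4 s[j]='g': π[4]=2 (border 'ag')
j=5 s[j]='f': k: 2→0; π[5]=0 (border '')
j=6 s[j]='c': π[6]=0 (border '')
j=7 s[j]='d': π[7]=0 (border '')
j=8 s[j]='f': π[8]=0 (border '')
j=9 s[j]='a': π[9]=1 (border 'a')
j=10 s[j]='d': k: 1→0; π[10]=0 (border '')

[0, 0, 0, 1, 2, 0, 0, 0, 0, 1, 0]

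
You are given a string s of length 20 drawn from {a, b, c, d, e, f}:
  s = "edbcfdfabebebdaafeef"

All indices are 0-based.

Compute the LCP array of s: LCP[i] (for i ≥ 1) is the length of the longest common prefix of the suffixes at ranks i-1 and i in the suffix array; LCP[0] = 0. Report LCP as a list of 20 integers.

rank→(start, suffix):
  0 → (14, 'aafeef')
  1 → (7, 'abebebdaafeef')
  2 → (15, 'afeef')
  3 → (2, 'bcfdfabebebdaafeef')
  4 → (12, 'bdaafeef')
  5 → (10, 'bebdaafeef')
  6 → (8, 'bebebdaafeef')
  7 → (3, 'cfdfabebebdaafeef')
  8 → (13, 'daafeef')
  9 → (1, 'dbcfdfabebebdaafeef')
  10 → (5, 'dfabebebdaafeef')
  11 → (11, 'ebdaafeef')
  12 → (9, 'ebebdaafeef')
  13 → (0, 'edbcfdfabebebdaafeef')
  14 → (17, 'eef')
  15 → (18, 'ef')
  16 → (19, 'f')
  17 → (6, 'fabebebdaafeef')
  18 → (4, 'fdfabebebdaafeef')
  19 → (16, 'feef')

SA = [14, 7, 15, 2, 12, 10, 8, 3, 13, 1, 5, 11, 9, 0, 17, 18, 19, 6, 4, 16]
i: (SA[i-1],SA[i]) lcp shared
  1: (14,7) 1 'a'
  2: (7,15) 1 'a'
  3: (15,2) 0 ''
  4: (2,12) 1 'b'
  5: (12,10) 1 'b'
  6: (10,8) 3 'beb'
  7: (8,3) 0 ''
  8: (3,13) 0 ''
  9: (13,1) 1 'd'
  10: (1,5) 1 'd'
  11: (5,11) 0 ''
  12: (11,9) 2 'eb'
  13: (9,0) 1 'e'
  14: (0,17) 1 'e'
  15: (17,18) 1 'e'
  16: (18,19) 0 ''
  17: (19,6) 1 'f'
  18: (6,4) 1 'f'
  19: (4,16) 1 'f'

[0, 1, 1, 0, 1, 1, 3, 0, 0, 1, 1, 0, 2, 1, 1, 1, 0, 1, 1, 1]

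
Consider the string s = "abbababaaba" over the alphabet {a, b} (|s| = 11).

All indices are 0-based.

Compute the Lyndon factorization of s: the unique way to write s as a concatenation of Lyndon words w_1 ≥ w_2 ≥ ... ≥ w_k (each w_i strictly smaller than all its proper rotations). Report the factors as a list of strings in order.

emit factor 1: 'abb' (i=0, period=3)
emit factor 2: 'ab' (i=3, period=2)
emit factor 3: 'ab' (i=5, period=2)
emit factor 4: 'aab' (i=7, period=3)
emit factor 5: 'a' (i=10, period=1)

["abb", "ab", "ab", "aab", "a"]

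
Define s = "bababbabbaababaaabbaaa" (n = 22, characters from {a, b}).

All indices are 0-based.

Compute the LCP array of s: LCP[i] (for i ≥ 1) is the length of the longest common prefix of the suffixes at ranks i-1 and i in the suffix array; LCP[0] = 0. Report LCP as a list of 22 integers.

[0, 1, 2, 3, 2, 3, 1, 3, 4, 2, 5, 4, 0, 4, 3, 2, 4, 3, 5, 1, 4, 3]

rank→(start, suffix):
  0 → (21, 'a')
  1 → (20, 'aa')
  2 → (19, 'aaa')
  3 → (14, 'aaabbaaa')
  4 → (9, 'aababaaabbaaa')
  5 → (15, 'aabbaaa')
  6 → (12, 'abaaabbaaa')
  7 → (10, 'ababaaabbaaa')
  8 → (1, 'ababbabbaababaaabbaaa')
  9 → (16, 'abbaaa')
  10 → (6, 'abbaababaaabbaaa')
  11 → (3, 'abbabbaababaaabbaaa')
  12 → (18, 'baaa')
  13 → (13, 'baaabbaaa')
  14 → (8, 'baababaaabbaaa')
  15 → (11, 'babaaabbaaa')
  16 → (0, 'bababbabbaababaaabbaaa')
  17 → (5, 'babbaababaaabbaaa')
  18 → (2, 'babbabbaababaaabbaaa')
  19 → (17, 'bbaaa')
  20 → (7, 'bbaababaaabbaaa')
  21 → (4, 'bbabbaababaaabbaaa')

SA = [21, 20, 19, 14, 9, 15, 12, 10, 1, 16, 6, 3, 18, 13, 8, 11, 0, 5, 2, 17, 7, 4]
i: (SA[i-1],SA[i]) lcp shared
  1: (21,20) 1 'a'
  2: (20,19) 2 'aa'
  3: (19,14) 3 'aaa'
  4: (14,9) 2 'aa'
  5: (9,15) 3 'aab'
  6: (15,12) 1 'a'
  7: (12,10) 3 'aba'
  8: (10,1) 4 'abab'
  9: (1,16) 2 'ab'
  10: (16,6) 5 'abbaa'
  11: (6,3) 4 'abba'
  12: (3,18) 0 ''
  13: (18,13) 4 'baaa'
  14: (13,8) 3 'baa'
  15: (8,11) 2 'ba'
  16: (11,0) 4 'baba'
  17: (0,5) 3 'bab'
  18: (5,2) 5 'babba'
  19: (2,17) 1 'b'
  20: (17,7) 4 'bbaa'
  21: (7,4) 3 'bba'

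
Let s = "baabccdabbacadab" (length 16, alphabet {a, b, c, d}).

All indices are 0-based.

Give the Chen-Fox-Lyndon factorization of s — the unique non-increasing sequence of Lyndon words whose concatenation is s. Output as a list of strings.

["b", "aabccdabbacadab"]

emit factor 1: 'b' (i=0, period=1)
emit factor 2: 'aabccdabbacadab' (i=1, period=15)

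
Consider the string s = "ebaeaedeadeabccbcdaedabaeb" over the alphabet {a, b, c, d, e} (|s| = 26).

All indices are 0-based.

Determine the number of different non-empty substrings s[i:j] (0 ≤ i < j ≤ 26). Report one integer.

315

sorted suffixes:
  #0 SA[0]=21  'abaeb'
  #1 SA[1]=11  'abccbcdaedabaeb'
  #2 SA[2]=8  'adeabccbcdaedabaeb'
  #3 SA[3]=2  'aeaedeadeabccbcdaedabaeb'
  #4 SA[4]=23  'aeb'
  #5 SA[5]=18  'aedabaeb'
  #6 SA[6]=4  'aedeadeabccbcdaedabaeb'
  #7 SA[7]=25  'b'
  #8 SA[8]=1  'baeaedeadeabccbcdaedabaeb'
  #9 SA[9]=22  'baeb'
  #10 SA[10]=12  'bccbcdaedabaeb'
  #11 SA[11]=15  'bcdaedabaeb'
  #12 SA[12]=14  'cbcdaedabaeb'
  #13 SA[13]=13  'ccbcdaedabaeb'
  #14 SA[14]=16  'cdaedabaeb'
  #15 SA[15]=20  'dabaeb'
  #16 SA[16]=17  'daedabaeb'
  #17 SA[17]=9  'deabccbcdaedabaeb'
  #18 SA[18]=6  'deadeabccbcdaedabaeb'
  #19 SA[19]=10  'eabccbcdaedabaeb'
  #20 SA[20]=7  'eadeabccbcdaedabaeb'
  #21 SA[21]=3  'eaedeadeabccbcdaedabaeb'
  #22 SA[22]=24  'eb'
  #23 SA[23]=0  'ebaeaedeadeabccbcdaedabaeb'
  #24 SA[24]=19  'edabaeb'
  #25 SA[25]=5  'edeadeabccbcdaedabaeb'

SA = [21, 11, 8, 2, 23, 18, 4, 25, 1, 22, 12, 15, 14, 13, 16, 20, 17, 9, 6, 10, 7, 3, 24, 0, 19, 5]
[i] adj suffixes → lcp
  [1] 21/11 → 2 ('ab')
  [2] 11/8 → 1 ('a')
  [3] 8/2 → 1 ('a')
  [4] 2/23 → 2 ('ae')
  [5] 23/18 → 2 ('ae')
  [6] 18/4 → 3 ('aed')
  [7] 4/25 → 0 ('')
  [8] 25/1 → 1 ('b')
  [9] 1/22 → 3 ('bae')
  [10] 22/12 → 1 ('b')
  [11] 12/15 → 2 ('bc')
  [12] 15/14 → 0 ('')
  [13] 14/13 → 1 ('c')
  [14] 13/16 → 1 ('c')
  [15] 16/20 → 0 ('')
  [16] 20/17 → 2 ('da')
  [17] 17/9 → 1 ('d')
  [18] 9/6 → 3 ('dea')
  [19] 6/10 → 0 ('')
  [20] 10/7 → 2 ('ea')
  [21] 7/3 → 2 ('ea')
  [22] 3/24 → 1 ('e')
  [23] 24/0 → 2 ('eb')
  [24] 0/19 → 1 ('e')
  [25] 19/5 → 2 ('ed')

n(n+1)/2 = 26·27/2 = 351
Σ LCP = 0 + 2 + 1 + 1 + 2 + 2 + 3 + 0 + 1 + 3 + 1 + 2 + 0 + 1 + 1 + 0 + 2 + 1 + 3 + 0 + 2 + 2 + 1 + 2 + 1 + 2 = 36
distinct = 351 − 36 = 315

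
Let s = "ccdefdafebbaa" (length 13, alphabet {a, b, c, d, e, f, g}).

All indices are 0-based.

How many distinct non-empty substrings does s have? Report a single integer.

rank→(start, suffix):
  0 → (12, 'a')
  1 → (11, 'aa')
  2 → (6, 'afebbaa')
  3 → (10, 'baa')
  4 → (9, 'bbaa')
  5 → (0, 'ccdefdafebbaa')
  6 → (1, 'cdefdafebbaa')
  7 → (5, 'dafebbaa')
  8 → (2, 'defdafebbaa')
  9 → (8, 'ebbaa')
  10 → (3, 'efdafebbaa')
  11 → (4, 'fdafebbaa')
  12 → (7, 'febbaa')

SA = [12, 11, 6, 10, 9, 0, 1, 5, 2, 8, 3, 4, 7]
i: (SA[i-1],SA[i]) lcp shared
  1: (12,11) 1 'a'
  2: (11,6) 1 'a'
  3: (6,10) 0 ''
  4: (10,9) 1 'b'
  5: (9,0) 0 ''
  6: (0,1) 1 'c'
  7: (1,5) 0 ''
  8: (5,2) 1 'd'
  9: (2,8) 0 ''
  10: (8,3) 1 'e'
  11: (3,4) 0 ''
  12: (4,7) 1 'f'

n(n+1)/2 = 13·14/2 = 91
Σ LCP = 0 + 1 + 1 + 0 + 1 + 0 + 1 + 0 + 1 + 0 + 1 + 0 + 1 = 7
distinct = 91 − 7 = 84

84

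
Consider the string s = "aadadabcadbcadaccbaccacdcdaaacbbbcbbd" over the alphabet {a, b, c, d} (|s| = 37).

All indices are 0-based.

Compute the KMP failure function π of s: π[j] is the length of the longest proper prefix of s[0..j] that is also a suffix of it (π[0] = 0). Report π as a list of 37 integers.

π[0] = 0
j=1 s[j]='a': π[1]=1 (border 'a')
j=2 s[j]='d': k: 1→0; π[2]=0 (border '')
j=3 s[j]='a': π[3]=1 (border 'a')
j=4 s[j]='d': k: 1→0; π[4]=0 (border '')
j=5 s[j]='a': π[5]=1 (border 'a')
j=6 s[j]='b': k: 1→0; π[6]=0 (border '')
j=7 s[j]='c': π[7]=0 (border '')
j=8 s[j]='a': π[8]=1 (border 'a')
j=9 s[j]='d': k: 1→0; π[9]=0 (border '')
j=10 s[j]='b': π[10]=0 (border '')
j=11 s[j]='c': π[11]=0 (border '')
j=12 s[j]='a': π[12]=1 (border 'a')
j=13 s[j]='d': k: 1→0; π[13]=0 (border '')
j=14 s[j]='a': π[14]=1 (border 'a')
j=15 s[j]='c': k: 1→0; π[15]=0 (border '')
j=16 s[j]='c': π[16]=0 (border '')
j=17 s[j]='b': π[17]=0 (border '')
j=18 s[j]='a': π[18]=1 (border 'a')
j=19 s[j]='c': k: 1→0; π[19]=0 (border '')
j=20 s[j]='c': π[20]=0 (border '')
j=21 s[j]='a': π[21]=1 (border 'a')
j=22 s[j]='c': k: 1→0; π[22]=0 (border '')
j=23 s[j]='d': π[23]=0 (border '')
j=24 s[j]='c': π[24]=0 (border '')
j=25 s[j]='d': π[25]=0 (border '')
j=26 s[j]='a': π[26]=1 (border 'a')
j=27 s[j]='a': π[27]=2 (border 'aa')
j=28 s[j]='a': k: 2→1; π[28]=2 (border 'aa')
j=29 s[j]='c': k: 2→1→0; π[29]=0 (border '')
j=30 s[j]='b': π[30]=0 (border '')
j=31 s[j]='b': π[31]=0 (border '')
j=32 s[j]='b': π[32]=0 (border '')
j=33 s[j]='c': π[33]=0 (border '')
j=34 s[j]='b': π[34]=0 (border '')
j=35 s[j]='b': π[35]=0 (border '')
j=36 s[j]='d': π[36]=0 (border '')

[0, 1, 0, 1, 0, 1, 0, 0, 1, 0, 0, 0, 1, 0, 1, 0, 0, 0, 1, 0, 0, 1, 0, 0, 0, 0, 1, 2, 2, 0, 0, 0, 0, 0, 0, 0, 0]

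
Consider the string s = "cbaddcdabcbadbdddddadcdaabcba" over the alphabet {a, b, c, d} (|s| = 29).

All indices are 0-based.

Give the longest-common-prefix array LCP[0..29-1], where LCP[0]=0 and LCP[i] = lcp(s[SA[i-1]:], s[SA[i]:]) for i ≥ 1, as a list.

[0, 1, 1, 5, 1, 2, 2, 0, 2, 3, 1, 4, 1, 0, 3, 4, 1, 3, 0, 2, 2, 1, 1, 4, 1, 2, 2, 3, 4]

sorted suffixes:
  #0 SA[0]=28  'a'
  #1 SA[1]=23  'aabcba'
  #2 SA[2]=24  'abcba'
  #3 SA[3]=7  'abcbadbdddddadcdaabcba'
  #4 SA[4]=11  'adbdddddadcdaabcba'
  #5 SA[5]=19  'adcdaabcba'
  #6 SA[6]=2  'addcdabcbadbdddddadcdaabcba'
  #7 SA[7]=27  'ba'
  #8 SA[8]=10  'badbdddddadcdaabcba'
  #9 SA[9]=1  'baddcdabcbadbdddddadcdaabcba'
  #10 SA[10]=25  'bcba'
  #11 SA[11]=8  'bcbadbdddddadcdaabcba'
  #12 SA[12]=13  'bdddddadcdaabcba'
  #13 SA[13]=26  'cba'
  #14 SA[14]=9  'cbadbdddddadcdaabcba'
  #15 SA[15]=0  'cbaddcdabcbadbdddddadcdaabcba'
  #16 SA[16]=21  'cdaabcba'
  #17 SA[17]=5  'cdabcbadbdddddadcdaabcba'
  #18 SA[18]=22  'daabcba'
  #19 SA[19]=6  'dabcbadbdddddadcdaabcba'
  #20 SA[20]=18  'dadcdaabcba'
  #21 SA[21]=12  'dbdddddadcdaabcba'
  #22 SA[22]=20  'dcdaabcba'
  #23 SA[23]=4  'dcdabcbadbdddddadcdaabcba'
  #24 SA[24]=17  'ddadcdaabcba'
  #25 SA[25]=3  'ddcdabcbadbdddddadcdaabcba'
  #26 SA[26]=16  'dddadcdaabcba'
  #27 SA[27]=15  'ddddadcdaabcba'
  #28 SA[28]=14  'dddddadcdaabcba'

SA = [28, 23, 24, 7, 11, 19, 2, 27, 10, 1, 25, 8, 13, 26, 9, 0, 21, 5, 22, 6, 18, 12, 20, 4, 17, 3, 16, 15, 14]
rank  pair      lcp
   1  s[28:],s[23:]  1  'a'
   2  s[23:],s[24:]  1  'a'
   3  s[24:],s[7:]  5  'abcba'
   4  s[7:],s[11:]  1  'a'
   5  s[11:],s[19:]  2  'ad'
   6  s[19:],s[2:]  2  'ad'
   7  s[2:],s[27:]  0  ''
   8  s[27:],s[10:]  2  'ba'
   9  s[10:],s[1:]  3  'bad'
  10  s[1:],s[25:]  1  'b'
  11  s[25:],s[8:]  4  'bcba'
  12  s[8:],s[13:]  1  'b'
  13  s[13:],s[26:]  0  ''
  14  s[26:],s[9:]  3  'cba'
  15  s[9:],s[0:]  4  'cbad'
  16  s[0:],s[21:]  1  'c'
  17  s[21:],s[5:]  3  'cda'
  18  s[5:],s[22:]  0  ''
  19  s[22:],s[6:]  2  'da'
  20  s[6:],s[18:]  2  'da'
  21  s[18:],s[12:]  1  'd'
  22  s[12:],s[20:]  1  'd'
  23  s[20:],s[4:]  4  'dcda'
  24  s[4:],s[17:]  1  'd'
  25  s[17:],s[3:]  2  'dd'
  26  s[3:],s[16:]  2  'dd'
  27  s[16:],s[15:]  3  'ddd'
  28  s[15:],s[14:]  4  'dddd'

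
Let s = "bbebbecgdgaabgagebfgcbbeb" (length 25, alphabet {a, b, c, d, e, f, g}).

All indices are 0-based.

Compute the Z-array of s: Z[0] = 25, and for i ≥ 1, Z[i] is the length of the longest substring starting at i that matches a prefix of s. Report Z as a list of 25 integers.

Z[0]=25
i=1: fresh scan; Z[1]=1 grow→box=[1,2)
i=2: fresh scan; Z[2]=0
i=3: fresh scan; Z[3]=3 grow→box=[3,6)
i=4: min(r-i=2, Z[1]=1)=1; Z[4]=1
i=5: min(r-i=1, Z[2]=0)=0; Z[5]=0
i=6: fresh scan; Z[6]=0
i=7: fresh scan; Z[7]=0
i=8: fresh scan; Z[8]=0
i=9: fresh scan; Z[9]=0
i=10: fresh scan; Z[10]=0
i=11: fresh scan; Z[11]=0
i=12: fresh scan; Z[12]=1 grow→box=[12,13)
i=13: fresh scan; Z[13]=0
i=14: fresh scan; Z[14]=0
i=15: fresh scan; Z[15]=0
i=16: fresh scan; Z[16]=0
i=17: fresh scan; Z[17]=1 grow→box=[17,18)
i=18: fresh scan; Z[18]=0
i=19: fresh scan; Z[19]=0
i=20: fresh scan; Z[20]=0
i=21: fresh scan; Z[21]=4 grow→box=[21,25)
i=22: min(r-i=3, Z[1]=1)=1; Z[22]=1
i=23: min(r-i=2, Z[2]=0)=0; Z[23]=0
i=24: min(r-i=1, Z[3]=3)=1; Z[24]=1

[25, 1, 0, 3, 1, 0, 0, 0, 0, 0, 0, 0, 1, 0, 0, 0, 0, 1, 0, 0, 0, 4, 1, 0, 1]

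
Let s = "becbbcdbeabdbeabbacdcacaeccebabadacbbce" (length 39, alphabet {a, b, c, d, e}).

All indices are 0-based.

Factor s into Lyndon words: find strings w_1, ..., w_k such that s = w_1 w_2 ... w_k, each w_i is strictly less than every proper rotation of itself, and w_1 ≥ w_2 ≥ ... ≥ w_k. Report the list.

emit factor 1: 'bec' (i=0, period=3)
emit factor 2: 'bbcdbe' (i=3, period=6)
emit factor 3: 'abdbe' (i=9, period=5)
emit factor 4: 'abbacdcacaecceb' (i=14, period=15)
emit factor 5: 'abadacbbce' (i=29, period=10)

["bec", "bbcdbe", "abdbe", "abbacdcacaecceb", "abadacbbce"]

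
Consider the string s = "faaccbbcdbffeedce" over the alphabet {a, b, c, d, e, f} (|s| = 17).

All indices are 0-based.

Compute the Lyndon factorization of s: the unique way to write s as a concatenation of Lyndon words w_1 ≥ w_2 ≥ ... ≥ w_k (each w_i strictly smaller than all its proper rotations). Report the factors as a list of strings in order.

["f", "aaccbbcdbffeedce"]

emit factor 1: 'f' (i=0, period=1)
emit factor 2: 'aaccbbcdbffeedce' (i=1, period=16)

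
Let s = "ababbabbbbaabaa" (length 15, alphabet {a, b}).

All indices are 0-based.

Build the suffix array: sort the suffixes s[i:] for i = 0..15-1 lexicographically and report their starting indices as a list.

sorted suffixes:
  #0 SA[0]=14  'a'
  #1 SA[1]=13  'aa'
  #2 SA[2]=10  'aabaa'
  #3 SA[3]=11  'abaa'
  #4 SA[4]=0  'ababbabbbbaabaa'
  #5 SA[5]=2  'abbabbbbaabaa'
  #6 SA[6]=5  'abbbbaabaa'
  #7 SA[7]=12  'baa'
  #8 SA[8]=9  'baabaa'
  #9 SA[9]=1  'babbabbbbaabaa'
  #10 SA[10]=4  'babbbbaabaa'
  #11 SA[11]=8  'bbaabaa'
  #12 SA[12]=3  'bbabbbbaabaa'
  #13 SA[13]=7  'bbbaabaa'
  #14 SA[14]=6  'bbbbaabaa'

[14, 13, 10, 11, 0, 2, 5, 12, 9, 1, 4, 8, 3, 7, 6]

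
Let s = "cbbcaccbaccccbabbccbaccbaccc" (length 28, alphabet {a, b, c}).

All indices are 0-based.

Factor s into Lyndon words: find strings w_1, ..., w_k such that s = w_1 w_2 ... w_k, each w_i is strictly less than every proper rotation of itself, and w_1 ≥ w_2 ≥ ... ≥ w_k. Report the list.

emit factor 1: 'c' (i=0, period=1)
emit factor 2: 'bbc' (i=1, period=3)
emit factor 3: 'accbaccccb' (i=4, period=10)
emit factor 4: 'abbccbaccbaccc' (i=14, period=14)

["c", "bbc", "accbaccccb", "abbccbaccbaccc"]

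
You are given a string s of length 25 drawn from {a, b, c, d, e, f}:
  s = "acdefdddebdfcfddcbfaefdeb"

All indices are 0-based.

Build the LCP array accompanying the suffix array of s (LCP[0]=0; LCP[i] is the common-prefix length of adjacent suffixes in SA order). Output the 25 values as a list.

sorted suffixes:
  #0 SA[0]=0  'acdefdddebdfcfddcbfaefdeb'
  #1 SA[1]=19  'aefdeb'
  #2 SA[2]=24  'b'
  #3 SA[3]=9  'bdfcfddcbfaefdeb'
  #4 SA[4]=17  'bfaefdeb'
  #5 SA[5]=16  'cbfaefdeb'
  #6 SA[6]=1  'cdefdddebdfcfddcbfaefdeb'
  #7 SA[7]=12  'cfddcbfaefdeb'
  #8 SA[8]=15  'dcbfaefdeb'
  #9 SA[9]=14  'ddcbfaefdeb'
  #10 SA[10]=5  'dddebdfcfddcbfaefdeb'
  #11 SA[11]=6  'ddebdfcfddcbfaefdeb'
  #12 SA[12]=22  'deb'
  #13 SA[13]=7  'debdfcfddcbfaefdeb'
  #14 SA[14]=2  'defdddebdfcfddcbfaefdeb'
  #15 SA[15]=10  'dfcfddcbfaefdeb'
  #16 SA[16]=23  'eb'
  #17 SA[17]=8  'ebdfcfddcbfaefdeb'
  #18 SA[18]=3  'efdddebdfcfddcbfaefdeb'
  #19 SA[19]=20  'efdeb'
  #20 SA[20]=18  'faefdeb'
  #21 SA[21]=11  'fcfddcbfaefdeb'
  #22 SA[22]=13  'fddcbfaefdeb'
  #23 SA[23]=4  'fdddebdfcfddcbfaefdeb'
  #24 SA[24]=21  'fdeb'

SA = [0, 19, 24, 9, 17, 16, 1, 12, 15, 14, 5, 6, 22, 7, 2, 10, 23, 8, 3, 20, 18, 11, 13, 4, 21]
[i] adj suffixes → lcp
  [1] 0/19 → 1 ('a')
  [2] 19/24 → 0 ('')
  [3] 24/9 → 1 ('b')
  [4] 9/17 → 1 ('b')
  [5] 17/16 → 0 ('')
  [6] 16/1 → 1 ('c')
  [7] 1/12 → 1 ('c')
  [8] 12/15 → 0 ('')
  [9] 15/14 → 1 ('d')
  [10] 14/5 → 2 ('dd')
  [11] 5/6 → 2 ('dd')
  [12] 6/22 → 1 ('d')
  [13] 22/7 → 3 ('deb')
  [14] 7/2 → 2 ('de')
  [15] 2/10 → 1 ('d')
  [16] 10/23 → 0 ('')
  [17] 23/8 → 2 ('eb')
  [18] 8/3 → 1 ('e')
  [19] 3/20 → 3 ('efd')
  [20] 20/18 → 0 ('')
  [21] 18/11 → 1 ('f')
  [22] 11/13 → 1 ('f')
  [23] 13/4 → 3 ('fdd')
  [24] 4/21 → 2 ('fd')

[0, 1, 0, 1, 1, 0, 1, 1, 0, 1, 2, 2, 1, 3, 2, 1, 0, 2, 1, 3, 0, 1, 1, 3, 2]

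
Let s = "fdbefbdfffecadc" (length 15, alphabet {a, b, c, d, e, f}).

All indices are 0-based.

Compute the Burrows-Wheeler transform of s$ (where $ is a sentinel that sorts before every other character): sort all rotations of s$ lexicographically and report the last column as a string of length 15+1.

ccfddefabfbe$ffd

rank  rotation          last
    0  $fdbefbdfffecadc  c
    1  adc$fdbefbdfffec  c
    2  bdfffecadc$fdbef  f
    3  befbdfffecadc$fd  d
    4  c$fdbefbdfffecad  d
    5  cadc$fdbefbdfffe  e
    6  dbefbdfffecadc$f  f
    7  dc$fdbefbdfffeca  a
    8  dfffecadc$fdbefb  b
    9  ecadc$fdbefbdfff  f
   10  efbdfffecadc$fdb  b
   11  fbdfffecadc$fdbe  e
   12  fdbefbdfffecadc$  $
   13  fecadc$fdbefbdff  f
   14  ffecadc$fdbefbdf  f
   15  fffecadc$fdbefbd  d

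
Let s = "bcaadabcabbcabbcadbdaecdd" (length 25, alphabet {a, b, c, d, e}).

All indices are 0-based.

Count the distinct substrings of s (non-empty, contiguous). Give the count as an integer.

278

sorted suffixes:
  #0 SA[0]=2  'aadabcabbcabbcadbdaecdd'
  #1 SA[1]=8  'abbcabbcadbdaecdd'
  #2 SA[2]=12  'abbcadbdaecdd'
  #3 SA[3]=5  'abcabbcabbcadbdaecdd'
  #4 SA[4]=3  'adabcabbcabbcadbdaecdd'
  #5 SA[5]=16  'adbdaecdd'
  #6 SA[6]=20  'aecdd'
  #7 SA[7]=9  'bbcabbcadbdaecdd'
  #8 SA[8]=13  'bbcadbdaecdd'
  #9 SA[9]=0  'bcaadabcabbcabbcadbdaecdd'
  #10 SA[10]=6  'bcabbcabbcadbdaecdd'
  #11 SA[11]=10  'bcabbcadbdaecdd'
  #12 SA[12]=14  'bcadbdaecdd'
  #13 SA[13]=18  'bdaecdd'
  #14 SA[14]=1  'caadabcabbcabbcadbdaecdd'
  #15 SA[15]=7  'cabbcabbcadbdaecdd'
  #16 SA[16]=11  'cabbcadbdaecdd'
  #17 SA[17]=15  'cadbdaecdd'
  #18 SA[18]=22  'cdd'
  #19 SA[19]=24  'd'
  #20 SA[20]=4  'dabcabbcabbcadbdaecdd'
  #21 SA[21]=19  'daecdd'
  #22 SA[22]=17  'dbdaecdd'
  #23 SA[23]=23  'dd'
  #24 SA[24]=21  'ecdd'

SA = [2, 8, 12, 5, 3, 16, 20, 9, 13, 0, 6, 10, 14, 18, 1, 7, 11, 15, 22, 24, 4, 19, 17, 23, 21]
i: (SA[i-1],SA[i]) lcp shared
  1: (2,8) 1 'a'
  2: (8,12) 5 'abbca'
  3: (12,5) 2 'ab'
  4: (5,3) 1 'a'
  5: (3,16) 2 'ad'
  6: (16,20) 1 'a'
  7: (20,9) 0 ''
  8: (9,13) 4 'bbca'
  9: (13,0) 1 'b'
  10: (0,6) 3 'bca'
  11: (6,10) 7 'bcabbca'
  12: (10,14) 3 'bca'
  13: (14,18) 1 'b'
  14: (18,1) 0 ''
  15: (1,7) 2 'ca'
  16: (7,11) 6 'cabbca'
  17: (11,15) 2 'ca'
  18: (15,22) 1 'c'
  19: (22,24) 0 ''
  20: (24,4) 1 'd'
  21: (4,19) 2 'da'
  22: (19,17) 1 'd'
  23: (17,23) 1 'd'
  24: (23,21) 0 ''

n(n+1)/2 = 25·26/2 = 325
Σ LCP = 0 + 1 + 5 + 2 + 1 + 2 + 1 + 0 + 4 + 1 + 3 + 7 + 3 + 1 + 0 + 2 + 6 + 2 + 1 + 0 + 1 + 2 + 1 + 1 + 0 = 47
distinct = 325 − 47 = 278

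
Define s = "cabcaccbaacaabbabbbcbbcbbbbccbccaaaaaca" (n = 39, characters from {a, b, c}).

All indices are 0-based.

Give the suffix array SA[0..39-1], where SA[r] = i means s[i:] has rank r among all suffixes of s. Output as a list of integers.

rank | idx | suffix
   0 |  38 | a
   1 |  32 | aaaaaca
   2 |  33 | aaaaca
   3 |  34 | aaaca
   4 |  11 | aabbabbbcbbcbbbbccbccaaaaaca
   5 |  35 | aaca
   6 |   8 | aacaabbabbbcbbcbbbbccbccaaaaaca
   7 |  12 | abbabbbcbbcbbbbccbccaaaaaca
   8 |  15 | abbbcbbcbbbbccbccaaaaaca
   9 |   1 | abcaccbaacaabbabbbcbbcbbbbccbccaaaaaca
  10 |  36 | aca
  11 |   9 | acaabbabbbcbbcbbbbccbccaaaaaca
  12 |   4 | accbaacaabbabbbcbbcbbbbccbccaaaaaca
  13 |   7 | baacaabbabbbcbbcbbbbccbccaaaaaca
  14 |  14 | babbbcbbcbbbbccbccaaaaaca
  15 |  13 | bbabbbcbbcbbbbccbccaaaaaca
  16 |  23 | bbbbccbccaaaaaca
  17 |  16 | bbbcbbcbbbbccbccaaaaaca
  18 |  24 | bbbccbccaaaaaca
  19 |  20 | bbcbbbbccbccaaaaaca
  20 |  17 | bbcbbcbbbbccbccaaaaaca
  21 |  25 | bbccbccaaaaaca
  22 |   2 | bcaccbaacaabbabbbcbbcbbbbccbccaaaaaca
  23 |  21 | bcbbbbccbccaaaaaca
  24 |  18 | bcbbcbbbbccbccaaaaaca
  25 |  29 | bccaaaaaca
  26 |  26 | bccbccaaaaaca
  27 |  37 | ca
  28 |  31 | caaaaaca
  29 |  10 | caabbabbbcbbcbbbbccbccaaaaaca
  30 |   0 | cabcaccbaacaabbabbbcbbcbbbbccbccaaaaaca
  31 |   3 | caccbaacaabbabbbcbbcbbbbccbccaaaaaca
  32 |   6 | cbaacaabbabbbcbbcbbbbccbccaaaaaca
  33 |  22 | cbbbbccbccaaaaaca
  34 |  19 | cbbcbbbbccbccaaaaaca
  35 |  28 | cbccaaaaaca
  36 |  30 | ccaaaaaca
  37 |   5 | ccbaacaabbabbbcbbcbbbbccbccaaaaaca
  38 |  27 | ccbccaaaaaca

[38, 32, 33, 34, 11, 35, 8, 12, 15, 1, 36, 9, 4, 7, 14, 13, 23, 16, 24, 20, 17, 25, 2, 21, 18, 29, 26, 37, 31, 10, 0, 3, 6, 22, 19, 28, 30, 5, 27]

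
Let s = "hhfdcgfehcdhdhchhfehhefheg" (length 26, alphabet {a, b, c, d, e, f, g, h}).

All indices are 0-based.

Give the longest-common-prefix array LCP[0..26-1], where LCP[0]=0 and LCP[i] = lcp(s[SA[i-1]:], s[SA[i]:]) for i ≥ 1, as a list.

rank | idx | suffix
   0 |   9 | cdhdhchhfehhefheg
   1 |   4 | cgfehcdhdhchhfehhefheg
   2 |  14 | chhfehhefheg
   3 |   3 | dcgfehcdhdhchhfehhefheg
   4 |  12 | dhchhfehhefheg
   5 |  10 | dhdhchhfehhefheg
   6 |  21 | efheg
   7 |  24 | eg
   8 |   7 | ehcdhdhchhfehhefheg
   9 |  18 | ehhefheg
  10 |   2 | fdcgfehcdhdhchhfehhefheg
  11 |   6 | fehcdhdhchhfehhefheg
  12 |  17 | fehhefheg
  13 |  22 | fheg
  14 |  25 | g
  15 |   5 | gfehcdhdhchhfehhefheg
  16 |   8 | hcdhdhchhfehhefheg
  17 |  13 | hchhfehhefheg
  18 |  11 | hdhchhfehhefheg
  19 |  20 | hefheg
  20 |  23 | heg
  21 |   1 | hfdcgfehcdhdhchhfehhefheg
  22 |  16 | hfehhefheg
  23 |  19 | hhefheg
  24 |   0 | hhfdcgfehcdhdhchhfehhefheg
  25 |  15 | hhfehhefheg

SA = [9, 4, 14, 3, 12, 10, 21, 24, 7, 18, 2, 6, 17, 22, 25, 5, 8, 13, 11, 20, 23, 1, 16, 19, 0, 15]
[i] adj suffixes → lcp
  [1] 9/4 → 1 ('c')
  [2] 4/14 → 1 ('c')
  [3] 14/3 → 0 ('')
  [4] 3/12 → 1 ('d')
  [5] 12/10 → 2 ('dh')
  [6] 10/21 → 0 ('')
  [7] 21/24 → 1 ('e')
  [8] 24/7 → 1 ('e')
  [9] 7/18 → 2 ('eh')
  [10] 18/2 → 0 ('')
  [11] 2/6 → 1 ('f')
  [12] 6/17 → 3 ('feh')
  [13] 17/22 → 1 ('f')
  [14] 22/25 → 0 ('')
  [15] 25/5 → 1 ('g')
  [16] 5/8 → 0 ('')
  [17] 8/13 → 2 ('hc')
  [18] 13/11 → 1 ('h')
  [19] 11/20 → 1 ('h')
  [20] 20/23 → 2 ('he')
  [21] 23/1 → 1 ('h')
  [22] 1/16 → 2 ('hf')
  [23] 16/19 → 1 ('h')
  [24] 19/0 → 2 ('hh')
  [25] 0/15 → 3 ('hhf')

[0, 1, 1, 0, 1, 2, 0, 1, 1, 2, 0, 1, 3, 1, 0, 1, 0, 2, 1, 1, 2, 1, 2, 1, 2, 3]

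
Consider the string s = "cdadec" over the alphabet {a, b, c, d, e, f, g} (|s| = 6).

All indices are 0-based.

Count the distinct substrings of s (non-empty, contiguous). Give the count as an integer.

19

sorted suffixes:
  #0 SA[0]=2  'adec'
  #1 SA[1]=5  'c'
  #2 SA[2]=0  'cdadec'
  #3 SA[3]=1  'dadec'
  #4 SA[4]=3  'dec'
  #5 SA[5]=4  'ec'

SA = [2, 5, 0, 1, 3, 4]
i: (SA[i-1],SA[i]) lcp shared
  1: (2,5) 0 ''
  2: (5,0) 1 'c'
  3: (0,1) 0 ''
  4: (1,3) 1 'd'
  5: (3,4) 0 ''

n(n+1)/2 = 6·7/2 = 21
Σ LCP = 0 + 0 + 1 + 0 + 1 + 0 = 2
distinct = 21 − 2 = 19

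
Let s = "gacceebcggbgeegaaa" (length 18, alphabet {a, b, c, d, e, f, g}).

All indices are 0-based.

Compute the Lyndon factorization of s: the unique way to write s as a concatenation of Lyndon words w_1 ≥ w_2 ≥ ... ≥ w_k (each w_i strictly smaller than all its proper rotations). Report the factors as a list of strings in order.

["g", "acceebcggbgeeg", "a", "a", "a"]

emit factor 1: 'g' (i=0, period=1)
emit factor 2: 'acceebcggbgeeg' (i=1, period=14)
emit factor 3: 'a' (i=15, period=1)
emit factor 4: 'a' (i=16, period=1)
emit factor 5: 'a' (i=17, period=1)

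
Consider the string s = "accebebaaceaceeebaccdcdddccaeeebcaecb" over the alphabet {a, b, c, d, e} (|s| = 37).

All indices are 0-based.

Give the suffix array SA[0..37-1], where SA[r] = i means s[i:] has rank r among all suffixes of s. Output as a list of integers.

[7, 17, 0, 8, 11, 33, 27, 36, 6, 16, 31, 4, 32, 26, 35, 25, 18, 1, 19, 21, 9, 2, 12, 24, 20, 23, 22, 10, 5, 15, 30, 3, 34, 14, 29, 13, 28]

sorted suffixes:
  #0 SA[0]=7  'aaceaceeebaccdcdddccaeeebcaecb'
  #1 SA[1]=17  'accdcdddccaeeebcaecb'
  #2 SA[2]=0  'accebebaaceaceeebaccdcdddccaeeebcaecb'
  #3 SA[3]=8  'aceaceeebaccdcdddccaeeebcaecb'
  #4 SA[4]=11  'aceeebaccdcdddccaeeebcaecb'
  #5 SA[5]=33  'aecb'
  #6 SA[6]=27  'aeeebcaecb'
  #7 SA[7]=36  'b'
  #8 SA[8]=6  'baaceaceeebaccdcdddccaeeebcaecb'
  #9 SA[9]=16  'baccdcdddccaeeebcaecb'
  #10 SA[10]=31  'bcaecb'
  #11 SA[11]=4  'bebaaceaceeebaccdcdddccaeeebcaecb'
  #12 SA[12]=32  'caecb'
  #13 SA[13]=26  'caeeebcaecb'
  #14 SA[14]=35  'cb'
  #15 SA[15]=25  'ccaeeebcaecb'
  #16 SA[16]=18  'ccdcdddccaeeebcaecb'
  #17 SA[17]=1  'ccebebaaceaceeebaccdcdddccaeeebcaecb'
  #18 SA[18]=19  'cdcdddccaeeebcaecb'
  #19 SA[19]=21  'cdddccaeeebcaecb'
  #20 SA[20]=9  'ceaceeebaccdcdddccaeeebcaecb'
  #21 SA[21]=2  'cebebaaceaceeebaccdcdddccaeeebcaecb'
  #22 SA[22]=12  'ceeebaccdcdddccaeeebcaecb'
  #23 SA[23]=24  'dccaeeebcaecb'
  #24 SA[24]=20  'dcdddccaeeebcaecb'
  #25 SA[25]=23  'ddccaeeebcaecb'
  #26 SA[26]=22  'dddccaeeebcaecb'
  #27 SA[27]=10  'eaceeebaccdcdddccaeeebcaecb'
  #28 SA[28]=5  'ebaaceaceeebaccdcdddccaeeebcaecb'
  #29 SA[29]=15  'ebaccdcdddccaeeebcaecb'
  #30 SA[30]=30  'ebcaecb'
  #31 SA[31]=3  'ebebaaceaceeebaccdcdddccaeeebcaecb'
  #32 SA[32]=34  'ecb'
  #33 SA[33]=14  'eebaccdcdddccaeeebcaecb'
  #34 SA[34]=29  'eebcaecb'
  #35 SA[35]=13  'eeebaccdcdddccaeeebcaecb'
  #36 SA[36]=28  'eeebcaecb'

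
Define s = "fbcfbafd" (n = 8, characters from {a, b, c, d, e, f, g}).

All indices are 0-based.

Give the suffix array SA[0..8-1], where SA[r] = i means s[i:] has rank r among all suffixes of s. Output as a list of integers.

sorted suffixes:
  #0 SA[0]=5  'afd'
  #1 SA[1]=4  'bafd'
  #2 SA[2]=1  'bcfbafd'
  #3 SA[3]=2  'cfbafd'
  #4 SA[4]=7  'd'
  #5 SA[5]=3  'fbafd'
  #6 SA[6]=0  'fbcfbafd'
  #7 SA[7]=6  'fd'

[5, 4, 1, 2, 7, 3, 0, 6]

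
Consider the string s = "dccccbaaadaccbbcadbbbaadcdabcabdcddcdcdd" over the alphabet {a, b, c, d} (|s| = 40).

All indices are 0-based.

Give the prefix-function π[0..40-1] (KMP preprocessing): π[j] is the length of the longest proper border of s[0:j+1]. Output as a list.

π[0] = 0
j=1 s[j]='c': π[1]=0 (border '')
j=2 s[j]='c': π[2]=0 (border '')
j=3 s[j]='c': π[3]=0 (border '')
j=4 s[j]='c': π[4]=0 (border '')
j=5 s[j]='b': π[5]=0 (border '')
j=6 s[j]='a': π[6]=0 (border '')
j=7 s[j]='a': π[7]=0 (border '')
j=8 s[j]='a': π[8]=0 (border '')
j=9 s[j]='d': π[9]=1 (border 'd')
j=10 s[j]='a': k: 1→0; π[10]=0 (border '')
j=11 s[j]='c': π[11]=0 (border '')
j=12 s[j]='c': π[12]=0 (border '')
j=13 s[j]='b': π[13]=0 (border '')
j=14 s[j]='b': π[14]=0 (border '')
j=15 s[j]='c': π[15]=0 (border '')
j=16 s[j]='a': π[16]=0 (border '')
j=17 s[j]='d': π[17]=1 (border 'd')
j=18 s[j]='b': k: 1→0; π[18]=0 (border '')
j=19 s[j]='b': π[19]=0 (border '')
j=20 s[j]='b': π[20]=0 (border '')
j=21 s[j]='a': π[21]=0 (border '')
j=22 s[j]='a': π[22]=0 (border '')
j=23 s[j]='d': π[23]=1 (border 'd')
j=24 s[j]='c': π[24]=2 (border 'dc')
j=25 s[j]='d': k: 2→0; π[25]=1 (border 'd')
j=26 s[j]='a': k: 1→0; π[26]=0 (border '')
j=27 s[j]='b': π[27]=0 (border '')
j=28 s[j]='c': π[28]=0 (border '')
j=29 s[j]='a': π[29]=0 (border '')
j=30 s[j]='b': π[30]=0 (border '')
j=31 s[j]='d': π[31]=1 (border 'd')
j=32 s[j]='c': π[32]=2 (border 'dc')
j=33 s[j]='d': k: 2→0; π[33]=1 (border 'd')
j=34 s[j]='d': k: 1→0; π[34]=1 (border 'd')
j=35 s[j]='c': π[35]=2 (border 'dc')
j=36 s[j]='d': k: 2→0; π[36]=1 (border 'd')
j=37 s[j]='c': π[37]=2 (border 'dc')
j=38 s[j]='d': k: 2→0; π[38]=1 (border 'd')
j=39 s[j]='d': k: 1→0; π[39]=1 (border 'd')

[0, 0, 0, 0, 0, 0, 0, 0, 0, 1, 0, 0, 0, 0, 0, 0, 0, 1, 0, 0, 0, 0, 0, 1, 2, 1, 0, 0, 0, 0, 0, 1, 2, 1, 1, 2, 1, 2, 1, 1]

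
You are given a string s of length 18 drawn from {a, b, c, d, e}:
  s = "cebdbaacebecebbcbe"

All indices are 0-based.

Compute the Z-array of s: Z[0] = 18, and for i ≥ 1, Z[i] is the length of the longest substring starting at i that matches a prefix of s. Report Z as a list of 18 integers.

Z[0]=18
i=1: outside box; Z[1]=0
i=2: outside box; Z[2]=0
i=3: outside box; Z[3]=0
i=4: outside box; Z[4]=0
i=5: outside box; Z[5]=0
i=6: outside box; Z[6]=0
i=7: outside box; Z[7]=3 extend→box=[7,10)
i=8: min(r-i=2, Z[1]=0)=0; Z[8]=0
i=9: min(r-i=1, Z[2]=0)=0; Z[9]=0
i=10: outside box; Z[10]=0
i=11: outside box; Z[11]=3 extend→box=[11,14)
i=12: min(r-i=2, Z[1]=0)=0; Z[12]=0
i=13: min(r-i=1, Z[2]=0)=0; Z[13]=0
i=14: outside box; Z[14]=0
i=15: outside box; Z[15]=1 extend→box=[15,16)
i=16: outside box; Z[16]=0
i=17: outside box; Z[17]=0

[18, 0, 0, 0, 0, 0, 0, 3, 0, 0, 0, 3, 0, 0, 0, 1, 0, 0]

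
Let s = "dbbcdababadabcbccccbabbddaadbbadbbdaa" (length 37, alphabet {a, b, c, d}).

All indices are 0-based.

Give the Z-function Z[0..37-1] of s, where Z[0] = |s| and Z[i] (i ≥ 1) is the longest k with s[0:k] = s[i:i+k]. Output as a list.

Z[0]=37
i=1: outside box; Z[1]=0
i=2: outside box; Z[2]=0
i=3: outside box; Z[3]=0
i=4: outside box; Z[4]=1 extend→box=[4,5)
i=5: outside box; Z[5]=0
i=6: outside box; Z[6]=0
i=7: outside box; Z[7]=0
i=8: outside box; Z[8]=0
i=9: outside box; Z[9]=0
i=10: outside box; Z[10]=1 extend→box=[10,11)
i=11: outside box; Z[11]=0
i=12: outside box; Z[12]=0
i=13: outside box; Z[13]=0
i=14: outside box; Z[14]=0
i=15: outside box; Z[15]=0
i=16: outside box; Z[16]=0
i=17: outside box; Z[17]=0
i=18: outside box; Z[18]=0
i=19: outside box; Z[19]=0
i=20: outside box; Z[20]=0
i=21: outside box; Z[21]=0
i=22: outside box; Z[22]=0
i=23: outside box; Z[23]=1 extend→box=[23,24)
i=24: outside box; Z[24]=1 extend→box=[24,25)
i=25: outside box; Z[25]=0
i=26: outside box; Z[26]=0
i=27: outside box; Z[27]=3 extend→box=[27,30)
i=28: min(r-i=2, Z[1]=0)=0; Z[28]=0
i=29: min(r-i=1, Z[2]=0)=0; Z[29]=0
i=30: outside box; Z[30]=0
i=31: outside box; Z[31]=3 extend→box=[31,34)
i=32: min(r-i=2, Z[1]=0)=0; Z[32]=0
i=33: min(r-i=1, Z[2]=0)=0; Z[33]=0
i=34: outside box; Z[34]=1 extend→box=[34,35)
i=35: outside box; Z[35]=0
i=36: outside box; Z[36]=0

[37, 0, 0, 0, 1, 0, 0, 0, 0, 0, 1, 0, 0, 0, 0, 0, 0, 0, 0, 0, 0, 0, 0, 1, 1, 0, 0, 3, 0, 0, 0, 3, 0, 0, 1, 0, 0]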